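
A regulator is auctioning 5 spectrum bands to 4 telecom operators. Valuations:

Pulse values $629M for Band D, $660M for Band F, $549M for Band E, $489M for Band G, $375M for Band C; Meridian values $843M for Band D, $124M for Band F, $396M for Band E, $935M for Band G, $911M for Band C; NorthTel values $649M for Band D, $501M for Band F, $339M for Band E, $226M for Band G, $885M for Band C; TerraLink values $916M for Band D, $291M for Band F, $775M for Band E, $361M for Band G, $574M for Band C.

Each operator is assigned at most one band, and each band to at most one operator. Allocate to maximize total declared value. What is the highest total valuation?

Optimal: Pulse→Band F ($660M), Meridian→Band G ($935M), NorthTel→Band C ($885M), TerraLink→Band D ($916M) — total 660+935+885+916 = $3396M.
Next-best assignment: Pulse→Band E, Meridian→Band G, NorthTel→Band C, TerraLink→Band D = $3285M.
Checked against all permutations: $3396M is optimal.

Maximum total: $3396M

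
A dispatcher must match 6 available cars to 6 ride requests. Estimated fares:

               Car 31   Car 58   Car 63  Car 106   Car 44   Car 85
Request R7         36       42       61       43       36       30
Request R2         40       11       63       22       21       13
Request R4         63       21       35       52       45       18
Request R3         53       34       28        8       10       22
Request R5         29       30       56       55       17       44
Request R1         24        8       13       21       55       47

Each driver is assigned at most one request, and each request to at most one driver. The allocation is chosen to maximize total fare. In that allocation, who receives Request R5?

Optimal: Car 31→Request R3 ($53), Car 58→Request R7 ($42), Car 63→Request R2 ($63), Car 106→Request R4 ($52), Car 44→Request R1 ($55), Car 85→Request R5 ($44) — total 53+42+63+52+55+44 = $309.
Max-entry greedy (repeatedly take the single best remaining cell) gives $300, worse by 9.
Next-best assignment: Car 31→Request R3, Car 58→Request R7, Car 63→Request R2, Car 106→Request R5, Car 44→Request R4, Car 85→Request R1 = $305.
Swapping Car 85↔Car 31 (Car 85→Request R3 $22, Car 31→Request R5 $29) loses 46.
Car 85's own top request is Request R1 ($47), but forcing Car 85→Request R1 and reassigning the rest optimally gives only $305 — worse by 4.

Car 85 receives Request R5.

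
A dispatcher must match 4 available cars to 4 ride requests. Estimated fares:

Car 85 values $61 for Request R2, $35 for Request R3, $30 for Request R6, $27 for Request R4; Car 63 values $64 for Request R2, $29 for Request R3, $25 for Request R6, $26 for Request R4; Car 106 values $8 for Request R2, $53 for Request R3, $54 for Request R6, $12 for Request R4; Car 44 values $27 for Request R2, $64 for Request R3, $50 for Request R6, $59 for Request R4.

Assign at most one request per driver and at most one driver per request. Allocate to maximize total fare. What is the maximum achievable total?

Maximum total: $212

This is a one-to-one assignment (maximum-weight bipartite matching).
Optimal: Car 85→Request R3 ($35), Car 63→Request R2 ($64), Car 106→Request R6 ($54), Car 44→Request R4 ($59) — total 35+64+54+59 = $212.
Column-greedy (each request in turn goes to its best remaining driver) gives $209, worse by 3.
Swapping Car 85↔Car 63 (Car 85→Request R2 $61, Car 63→Request R3 $29) loses 9.
Checked against all permutations: $212 is optimal.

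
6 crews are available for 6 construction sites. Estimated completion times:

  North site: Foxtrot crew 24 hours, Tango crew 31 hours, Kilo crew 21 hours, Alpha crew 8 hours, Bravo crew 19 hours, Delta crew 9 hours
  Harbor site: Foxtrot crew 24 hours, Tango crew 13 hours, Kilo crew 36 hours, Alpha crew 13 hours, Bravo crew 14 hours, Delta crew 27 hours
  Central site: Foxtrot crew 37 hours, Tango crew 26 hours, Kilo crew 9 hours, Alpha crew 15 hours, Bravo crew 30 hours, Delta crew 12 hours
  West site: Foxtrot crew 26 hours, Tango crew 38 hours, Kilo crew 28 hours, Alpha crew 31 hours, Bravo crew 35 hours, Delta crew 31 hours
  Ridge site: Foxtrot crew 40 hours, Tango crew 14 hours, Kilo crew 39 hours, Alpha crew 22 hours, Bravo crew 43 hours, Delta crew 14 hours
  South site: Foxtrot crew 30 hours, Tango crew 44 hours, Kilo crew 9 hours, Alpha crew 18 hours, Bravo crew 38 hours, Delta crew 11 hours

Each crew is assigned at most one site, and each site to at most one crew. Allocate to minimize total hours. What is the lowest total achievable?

This is a one-to-one assignment (minimum-cost bipartite matching).
Optimal: Foxtrot crew→West site (26 hours), Tango crew→Ridge site (14 hours), Kilo crew→Central site (9 hours), Alpha crew→North site (8 hours), Bravo crew→Harbor site (14 hours), Delta crew→South site (11 hours) — total 26+14+9+8+14+11 = 82 hours.
Next-best assignment: Foxtrot crew→West site, Tango crew→Ridge site, Kilo crew→South site, Alpha crew→North site, Bravo crew→Harbor site, Delta crew→Central site = 83 hours.
Swapping Bravo crew↔Kilo crew (Bravo crew→Central site 30 hours, Kilo crew→Harbor site 36 hours) adds 43.

Minimum total: 82 hours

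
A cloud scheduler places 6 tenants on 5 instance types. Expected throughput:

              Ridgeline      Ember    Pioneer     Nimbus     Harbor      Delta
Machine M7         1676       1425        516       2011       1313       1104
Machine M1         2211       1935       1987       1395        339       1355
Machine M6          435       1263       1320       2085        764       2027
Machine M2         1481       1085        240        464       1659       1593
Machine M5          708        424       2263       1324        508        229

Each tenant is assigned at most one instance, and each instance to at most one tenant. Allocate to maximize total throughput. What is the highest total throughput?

Optimal: Nimbus→Machine M7 (2011 ops/s), Ridgeline→Machine M1 (2211 ops/s), Delta→Machine M6 (2027 ops/s), Harbor→Machine M2 (1659 ops/s), Pioneer→Machine M5 (2263 ops/s) — total 2011+2211+2027+1659+2263 = 10171 ops/s.
Row-greedy (each tenant in turn takes its best remaining instance) gives 9643 ops/s, worse by 528.
Swapping Nimbus↔Pioneer (Nimbus→Machine M5 1324 ops/s, Pioneer→Machine M7 516 ops/s) loses 2434.
Checked against all permutations: 10171 ops/s is optimal.

Maximum total: 10171 ops/s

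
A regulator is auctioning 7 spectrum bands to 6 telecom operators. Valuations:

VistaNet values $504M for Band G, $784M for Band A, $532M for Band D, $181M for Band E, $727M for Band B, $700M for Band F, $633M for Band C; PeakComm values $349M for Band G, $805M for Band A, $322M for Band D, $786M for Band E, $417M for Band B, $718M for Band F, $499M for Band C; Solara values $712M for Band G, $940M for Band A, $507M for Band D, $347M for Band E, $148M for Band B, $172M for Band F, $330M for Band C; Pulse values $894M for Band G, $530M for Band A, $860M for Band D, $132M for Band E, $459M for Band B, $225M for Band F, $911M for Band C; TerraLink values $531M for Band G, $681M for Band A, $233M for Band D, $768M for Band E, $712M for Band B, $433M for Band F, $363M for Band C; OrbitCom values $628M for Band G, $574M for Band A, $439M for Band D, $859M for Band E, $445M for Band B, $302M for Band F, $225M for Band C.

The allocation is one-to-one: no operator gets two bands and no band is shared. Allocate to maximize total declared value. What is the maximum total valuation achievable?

Max total: $4756M

Optimal: VistaNet→Band C ($633M), PeakComm→Band F ($718M), Solara→Band A ($940M), Pulse→Band G ($894M), TerraLink→Band B ($712M), OrbitCom→Band E ($859M) — total 633+718+940+894+712+859 = $4756M.
Max-entry greedy (repeatedly take the single best remaining cell) gives $4686M, worse by 70.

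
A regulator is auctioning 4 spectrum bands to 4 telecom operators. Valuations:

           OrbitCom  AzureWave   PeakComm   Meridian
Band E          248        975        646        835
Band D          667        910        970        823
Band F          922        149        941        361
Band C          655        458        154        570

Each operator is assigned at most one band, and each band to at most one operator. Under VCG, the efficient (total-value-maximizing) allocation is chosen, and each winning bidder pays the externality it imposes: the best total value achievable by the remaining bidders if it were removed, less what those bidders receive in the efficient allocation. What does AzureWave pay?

AzureWave pays $265M.

Efficient allocation: OrbitCom→Band F ($922M), AzureWave→Band E ($975M), PeakComm→Band D ($970M), Meridian→Band C ($570M); total welfare W = $3437M.
AzureWave receives Band E at value $975M, so the others get W − 975 = $2462M.
Without AzureWave: best allocation of the remaining 3 bidders over all 4 bands is OrbitCom→Band F ($922M), PeakComm→Band D ($970M), Meridian→Band E ($835M), total $2727M.
VCG payment = (others' best without AzureWave) − (others' welfare with AzureWave) = 2727 − 2462 = $265M.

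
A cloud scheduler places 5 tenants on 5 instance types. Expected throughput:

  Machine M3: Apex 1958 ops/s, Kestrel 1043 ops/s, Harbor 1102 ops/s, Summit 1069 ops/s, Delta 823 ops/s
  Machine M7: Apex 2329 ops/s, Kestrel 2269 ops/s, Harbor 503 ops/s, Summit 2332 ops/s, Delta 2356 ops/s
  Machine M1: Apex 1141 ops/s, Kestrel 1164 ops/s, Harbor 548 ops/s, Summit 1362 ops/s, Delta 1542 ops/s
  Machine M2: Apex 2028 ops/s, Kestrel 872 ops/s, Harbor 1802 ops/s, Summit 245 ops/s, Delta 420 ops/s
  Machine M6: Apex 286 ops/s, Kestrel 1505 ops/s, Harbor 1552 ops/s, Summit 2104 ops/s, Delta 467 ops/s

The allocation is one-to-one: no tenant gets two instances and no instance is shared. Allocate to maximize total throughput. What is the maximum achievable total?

Maximum total: 9675 ops/s

This is the linear assignment problem.
Optimal: Apex→Machine M3 (1958 ops/s), Kestrel→Machine M7 (2269 ops/s), Harbor→Machine M2 (1802 ops/s), Summit→Machine M6 (2104 ops/s), Delta→Machine M1 (1542 ops/s) — total 1958+2269+1802+2104+1542 = 9675 ops/s.
Max-entry greedy (repeatedly take the single best remaining cell) gives 8754 ops/s, worse by 921.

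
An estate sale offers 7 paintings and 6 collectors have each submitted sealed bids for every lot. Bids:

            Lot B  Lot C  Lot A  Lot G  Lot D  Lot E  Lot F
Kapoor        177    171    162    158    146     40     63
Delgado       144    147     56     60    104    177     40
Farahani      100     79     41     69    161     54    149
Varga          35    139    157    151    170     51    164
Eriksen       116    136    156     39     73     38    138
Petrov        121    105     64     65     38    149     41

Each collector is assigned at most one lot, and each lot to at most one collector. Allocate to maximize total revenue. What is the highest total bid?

Max total: $954

Optimal: Kapoor→Lot B ($177), Delgado→Lot C ($147), Farahani→Lot D ($161), Varga→Lot F ($164), Eriksen→Lot A ($156), Petrov→Lot E ($149) — total 177+147+161+164+156+149 = $954.
Row-greedy (each collector in turn takes its best remaining lot) gives $940, worse by 14.
Next-best assignment: Kapoor→Lot C, Delgado→Lot E, Farahani→Lot D, Varga→Lot F, Eriksen→Lot A, Petrov→Lot B = $950.
Swapping Varga↔Farahani (Varga→Lot D $170, Farahani→Lot F $149) loses 6.
No other one-to-one assignment exceeds $954.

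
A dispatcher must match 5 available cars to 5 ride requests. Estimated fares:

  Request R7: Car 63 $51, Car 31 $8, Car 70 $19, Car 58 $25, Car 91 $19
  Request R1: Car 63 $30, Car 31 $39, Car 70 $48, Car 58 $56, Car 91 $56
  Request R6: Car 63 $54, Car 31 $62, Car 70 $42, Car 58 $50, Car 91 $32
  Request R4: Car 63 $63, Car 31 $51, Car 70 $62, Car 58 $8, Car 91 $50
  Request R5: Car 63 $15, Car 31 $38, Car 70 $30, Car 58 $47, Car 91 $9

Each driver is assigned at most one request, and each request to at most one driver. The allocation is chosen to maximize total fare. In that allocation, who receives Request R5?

Optimal: Car 63→Request R7 ($51), Car 31→Request R6 ($62), Car 70→Request R4 ($62), Car 58→Request R5 ($47), Car 91→Request R1 ($56) — total 51+62+62+47+56 = $278.
Column-greedy (each request in turn goes to its best remaining driver) gives $240, worse by 38.
Next-best assignment: Car 63→Request R7, Car 31→Request R6, Car 70→Request R1, Car 58→Request R5, Car 91→Request R4 = $258.
Checked against all permutations: $278 is optimal.
Car 58's own top request is Request R1 ($56), but forcing Car 58→Request R1 and reassigning the rest optimally gives only $249 — worse by 29.

Car 58 receives Request R5.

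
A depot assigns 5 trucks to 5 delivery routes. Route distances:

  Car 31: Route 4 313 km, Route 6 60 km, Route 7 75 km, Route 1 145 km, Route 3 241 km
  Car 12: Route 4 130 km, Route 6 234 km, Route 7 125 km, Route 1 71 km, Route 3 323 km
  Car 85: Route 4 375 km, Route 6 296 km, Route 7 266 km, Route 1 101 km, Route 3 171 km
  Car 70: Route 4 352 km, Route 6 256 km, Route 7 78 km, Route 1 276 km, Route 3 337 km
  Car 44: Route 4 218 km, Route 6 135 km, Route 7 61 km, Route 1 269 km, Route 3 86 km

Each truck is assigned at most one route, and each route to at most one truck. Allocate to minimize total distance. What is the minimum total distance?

Optimal: Car 31→Route 6 (60 km), Car 12→Route 4 (130 km), Car 85→Route 1 (101 km), Car 70→Route 7 (78 km), Car 44→Route 3 (86 km) — total 60+130+101+78+86 = 455 km.
Row-greedy (each truck in turn takes its cheapest remaining route) gives 598 km, worse by 143.
Every other assignment is strictly worse.

Min total: 455 km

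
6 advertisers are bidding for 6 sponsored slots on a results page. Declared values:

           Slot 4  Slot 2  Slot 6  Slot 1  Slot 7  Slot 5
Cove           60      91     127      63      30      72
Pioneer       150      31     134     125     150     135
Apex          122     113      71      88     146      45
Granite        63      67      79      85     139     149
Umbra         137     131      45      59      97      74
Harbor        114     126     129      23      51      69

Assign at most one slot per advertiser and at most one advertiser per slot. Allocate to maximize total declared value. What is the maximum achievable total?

Maximum total: $810

This is a one-to-one assignment (maximum-weight bipartite matching).
Optimal: Cove→Slot 6 ($127), Pioneer→Slot 1 ($125), Apex→Slot 7 ($146), Granite→Slot 5 ($149), Umbra→Slot 4 ($137), Harbor→Slot 2 ($126) — total 127+125+146+149+137+126 = $810.
No other one-to-one assignment exceeds $810.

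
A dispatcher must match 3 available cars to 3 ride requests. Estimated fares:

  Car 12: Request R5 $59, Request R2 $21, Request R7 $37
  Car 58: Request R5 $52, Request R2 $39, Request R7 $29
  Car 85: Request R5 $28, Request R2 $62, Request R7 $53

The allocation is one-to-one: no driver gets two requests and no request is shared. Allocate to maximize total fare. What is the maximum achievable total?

Treat this as an assignment problem: match each driver to one request.
Optimal: Car 12→Request R5 ($59), Car 58→Request R2 ($39), Car 85→Request R7 ($53) — total 59+39+53 = $151.
Column-greedy (each request in turn goes to its best remaining driver) gives $150, worse by 1.
Swapping Car 12↔Car 85 (Car 12→Request R7 $37, Car 85→Request R5 $28) loses 47.

Max total: $151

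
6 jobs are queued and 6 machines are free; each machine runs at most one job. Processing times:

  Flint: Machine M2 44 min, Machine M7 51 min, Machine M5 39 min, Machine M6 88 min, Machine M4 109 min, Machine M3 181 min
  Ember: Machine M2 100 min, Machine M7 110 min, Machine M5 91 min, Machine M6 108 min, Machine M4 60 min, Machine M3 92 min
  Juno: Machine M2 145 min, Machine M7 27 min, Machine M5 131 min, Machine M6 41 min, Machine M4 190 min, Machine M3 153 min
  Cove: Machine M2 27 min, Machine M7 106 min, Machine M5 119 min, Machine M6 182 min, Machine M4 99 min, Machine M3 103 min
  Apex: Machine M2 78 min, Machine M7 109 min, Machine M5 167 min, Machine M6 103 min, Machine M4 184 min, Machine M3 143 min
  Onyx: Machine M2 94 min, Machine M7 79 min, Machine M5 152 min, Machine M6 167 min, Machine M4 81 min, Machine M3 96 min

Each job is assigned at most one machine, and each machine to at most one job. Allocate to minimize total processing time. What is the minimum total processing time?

This is a one-to-one assignment (minimum-cost bipartite matching).
Optimal: Flint→Machine M5 (39 min), Ember→Machine M4 (60 min), Juno→Machine M7 (27 min), Cove→Machine M2 (27 min), Apex→Machine M6 (103 min), Onyx→Machine M3 (96 min) — total 39+60+27+27+103+96 = 352 min.

Minimum total: 352 min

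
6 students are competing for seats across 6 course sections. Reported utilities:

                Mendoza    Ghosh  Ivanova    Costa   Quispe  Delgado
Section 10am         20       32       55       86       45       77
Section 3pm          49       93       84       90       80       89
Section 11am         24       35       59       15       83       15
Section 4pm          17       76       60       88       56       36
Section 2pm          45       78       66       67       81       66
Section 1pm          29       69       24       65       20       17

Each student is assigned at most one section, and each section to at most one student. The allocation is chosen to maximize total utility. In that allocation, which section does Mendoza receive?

Mendoza receives Section 2pm.

Optimal: Mendoza→Section 2pm (45 points), Ghosh→Section 1pm (69 points), Ivanova→Section 3pm (84 points), Costa→Section 4pm (88 points), Quispe→Section 11am (83 points), Delgado→Section 10am (77 points) — total 45+69+84+88+83+77 = 446 points.
Column-greedy (each section in turn goes to its best remaining student) gives 417 points, worse by 29.
Swapping Ivanova↔Ghosh (Ivanova→Section 1pm 24 points, Ghosh→Section 3pm 93 points) loses 36.
Mendoza's own top section is Section 3pm (49 points), but forcing Mendoza→Section 3pm and reassigning the rest optimally gives only 432 points — worse by 14.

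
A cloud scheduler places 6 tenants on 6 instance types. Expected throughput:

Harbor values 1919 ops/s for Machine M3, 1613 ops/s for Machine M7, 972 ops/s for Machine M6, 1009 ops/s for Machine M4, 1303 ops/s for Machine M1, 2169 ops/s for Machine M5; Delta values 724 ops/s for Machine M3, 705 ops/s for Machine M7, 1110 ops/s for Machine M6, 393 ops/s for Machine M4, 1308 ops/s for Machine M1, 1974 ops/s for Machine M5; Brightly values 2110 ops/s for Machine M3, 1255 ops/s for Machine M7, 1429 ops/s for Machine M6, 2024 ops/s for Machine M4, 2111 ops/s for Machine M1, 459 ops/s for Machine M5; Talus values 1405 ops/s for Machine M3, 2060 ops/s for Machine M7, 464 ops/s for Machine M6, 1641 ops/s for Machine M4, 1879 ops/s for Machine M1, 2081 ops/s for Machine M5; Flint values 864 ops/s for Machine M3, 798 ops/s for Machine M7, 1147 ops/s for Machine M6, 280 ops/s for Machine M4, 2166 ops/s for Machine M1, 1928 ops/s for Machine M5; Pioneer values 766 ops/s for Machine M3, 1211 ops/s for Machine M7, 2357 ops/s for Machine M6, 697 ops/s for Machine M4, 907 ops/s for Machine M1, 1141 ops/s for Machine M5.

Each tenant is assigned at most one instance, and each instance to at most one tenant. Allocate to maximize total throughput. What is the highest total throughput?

Optimal: Harbor→Machine M3 (1919 ops/s), Delta→Machine M5 (1974 ops/s), Brightly→Machine M4 (2024 ops/s), Talus→Machine M7 (2060 ops/s), Flint→Machine M1 (2166 ops/s), Pioneer→Machine M6 (2357 ops/s) — total 1919+1974+2024+2060+2166+2357 = 12500 ops/s.
Row-greedy (each tenant in turn takes its best remaining instance) gives 9491 ops/s, worse by 3009.
Next-best assignment: Harbor→Machine M7, Delta→Machine M5, Brightly→Machine M3, Talus→Machine M4, Flint→Machine M1, Pioneer→Machine M6 = 11861 ops/s.
Every other assignment is strictly worse.

Maximum total: 12500 ops/s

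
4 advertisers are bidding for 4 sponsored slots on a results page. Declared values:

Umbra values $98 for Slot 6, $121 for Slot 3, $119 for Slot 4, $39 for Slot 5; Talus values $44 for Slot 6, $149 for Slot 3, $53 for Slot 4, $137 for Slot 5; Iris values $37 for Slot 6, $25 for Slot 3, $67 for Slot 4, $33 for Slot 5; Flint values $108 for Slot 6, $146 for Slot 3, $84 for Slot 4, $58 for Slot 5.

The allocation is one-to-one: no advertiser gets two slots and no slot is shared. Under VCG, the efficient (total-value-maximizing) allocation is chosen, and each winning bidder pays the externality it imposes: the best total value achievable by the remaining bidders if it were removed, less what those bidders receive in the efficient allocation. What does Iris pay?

Iris pays $21.

Efficient allocation: Umbra→Slot 6 ($98), Talus→Slot 5 ($137), Iris→Slot 4 ($67), Flint→Slot 3 ($146); total welfare W = $448.
Iris receives Slot 4 at value $67, so the others get W − 67 = $381.
Without Iris: best allocation of the remaining 3 bidders over all 4 slots is Umbra→Slot 4 ($119), Talus→Slot 5 ($137), Flint→Slot 3 ($146), total $402.
VCG payment = (others' best without Iris) − (others' welfare with Iris) = 402 − 381 = $21.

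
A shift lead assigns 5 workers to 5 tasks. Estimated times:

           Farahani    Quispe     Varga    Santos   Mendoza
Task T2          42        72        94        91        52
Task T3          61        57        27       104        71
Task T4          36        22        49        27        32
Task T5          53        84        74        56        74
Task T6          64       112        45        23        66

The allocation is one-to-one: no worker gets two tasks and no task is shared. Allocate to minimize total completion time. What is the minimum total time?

Minimum total: 177 min

Optimal: Farahani→Task T5 (53 min), Quispe→Task T4 (22 min), Varga→Task T3 (27 min), Santos→Task T6 (23 min), Mendoza→Task T2 (52 min) — total 53+22+27+23+52 = 177 min.
Row-greedy (each worker in turn takes its cheapest remaining task) gives 246 min, worse by 69.
Next-best assignment: Farahani→Task T2, Quispe→Task T4, Varga→Task T3, Santos→Task T6, Mendoza→Task T5 = 188 min.
Swapping Quispe↔Santos (Quispe→Task T6 112 min, Santos→Task T4 27 min) adds 94.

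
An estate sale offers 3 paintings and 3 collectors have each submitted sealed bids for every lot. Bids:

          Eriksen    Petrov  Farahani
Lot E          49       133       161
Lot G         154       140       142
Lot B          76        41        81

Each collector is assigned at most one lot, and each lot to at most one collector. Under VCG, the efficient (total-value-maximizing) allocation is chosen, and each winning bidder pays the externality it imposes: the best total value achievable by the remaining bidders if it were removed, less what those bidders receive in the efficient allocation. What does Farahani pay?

Efficient allocation: Eriksen→Lot B ($76), Petrov→Lot G ($140), Farahani→Lot E ($161); total welfare W = $377.
Farahani receives Lot E at value $161, so the others get W − 161 = $216.
Without Farahani: best allocation of the remaining 2 bidders over all 3 lots is Eriksen→Lot G ($154), Petrov→Lot E ($133), total $287.
VCG payment = (others' best without Farahani) − (others' welfare with Farahani) = 287 − 216 = $71.

Farahani pays $71.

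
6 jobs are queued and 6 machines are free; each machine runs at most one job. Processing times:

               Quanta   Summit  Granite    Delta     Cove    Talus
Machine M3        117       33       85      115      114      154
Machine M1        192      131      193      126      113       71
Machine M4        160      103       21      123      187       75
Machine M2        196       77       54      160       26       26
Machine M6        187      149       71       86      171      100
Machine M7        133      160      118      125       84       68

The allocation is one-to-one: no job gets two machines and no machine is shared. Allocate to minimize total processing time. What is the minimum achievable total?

Optimal: Quanta→Machine M7 (133 min), Summit→Machine M3 (33 min), Granite→Machine M4 (21 min), Delta→Machine M6 (86 min), Cove→Machine M2 (26 min), Talus→Machine M1 (71 min) — total 133+33+21+86+26+71 = 370 min.
Next-best assignment: Quanta→Machine M7, Summit→Machine M3, Granite→Machine M4, Delta→Machine M6, Cove→Machine M1, Talus→Machine M2 = 412 min.

Min total: 370 min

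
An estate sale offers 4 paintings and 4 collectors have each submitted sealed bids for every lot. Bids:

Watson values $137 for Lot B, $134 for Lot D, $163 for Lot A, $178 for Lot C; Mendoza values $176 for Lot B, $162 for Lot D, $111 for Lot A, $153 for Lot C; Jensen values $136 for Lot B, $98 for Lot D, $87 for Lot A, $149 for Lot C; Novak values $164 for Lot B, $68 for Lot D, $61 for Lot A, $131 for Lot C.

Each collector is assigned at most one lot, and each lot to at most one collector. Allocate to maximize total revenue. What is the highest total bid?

Max total: $638

Treat this as an assignment problem: match each collector to one lot.
Optimal: Watson→Lot A ($163), Mendoza→Lot D ($162), Jensen→Lot C ($149), Novak→Lot B ($164) — total 163+162+149+164 = $638.
No other one-to-one assignment exceeds $638.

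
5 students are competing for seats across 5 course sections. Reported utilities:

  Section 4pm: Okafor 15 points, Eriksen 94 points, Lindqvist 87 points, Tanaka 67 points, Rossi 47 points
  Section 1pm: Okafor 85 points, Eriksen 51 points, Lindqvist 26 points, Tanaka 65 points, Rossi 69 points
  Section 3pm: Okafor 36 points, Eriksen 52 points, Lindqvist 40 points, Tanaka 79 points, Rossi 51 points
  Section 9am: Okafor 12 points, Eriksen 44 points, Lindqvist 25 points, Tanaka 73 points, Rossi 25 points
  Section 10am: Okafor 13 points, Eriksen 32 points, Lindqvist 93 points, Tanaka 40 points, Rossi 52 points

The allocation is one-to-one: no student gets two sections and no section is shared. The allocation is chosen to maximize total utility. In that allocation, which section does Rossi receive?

Rossi receives Section 3pm.

Treat this as an assignment problem: match each student to one section.
Optimal: Okafor→Section 1pm (85 points), Eriksen→Section 4pm (94 points), Lindqvist→Section 10am (93 points), Tanaka→Section 9am (73 points), Rossi→Section 3pm (51 points) — total 85+94+93+73+51 = 396 points.
Next-best assignment: Okafor→Section 1pm, Eriksen→Section 4pm, Lindqvist→Section 10am, Tanaka→Section 3pm, Rossi→Section 9am = 376 points.
No other one-to-one assignment exceeds 396 points.
Rossi's own top section is Section 1pm (69 points), but forcing Rossi→Section 1pm and reassigning the rest optimally gives only 365 points — worse by 31.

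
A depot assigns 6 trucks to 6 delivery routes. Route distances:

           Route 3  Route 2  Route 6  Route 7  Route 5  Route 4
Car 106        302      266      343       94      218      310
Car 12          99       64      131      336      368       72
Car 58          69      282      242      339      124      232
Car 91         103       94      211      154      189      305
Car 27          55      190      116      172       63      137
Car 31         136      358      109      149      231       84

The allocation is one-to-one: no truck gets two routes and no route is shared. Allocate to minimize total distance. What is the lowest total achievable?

Optimal: Car 106→Route 7 (94 km), Car 12→Route 4 (72 km), Car 58→Route 3 (69 km), Car 91→Route 2 (94 km), Car 27→Route 5 (63 km), Car 31→Route 6 (109 km) — total 94+72+69+94+63+109 = 501 km.
Column-greedy (each route in turn goes to its cheapest remaining truck) gives 751 km, worse by 250.
Next-best assignment: Car 106→Route 7, Car 12→Route 6, Car 58→Route 3, Car 91→Route 2, Car 27→Route 5, Car 31→Route 4 = 535 km.
Swapping Car 106↔Car 91 (Car 106→Route 2 266 km, Car 91→Route 7 154 km) adds 232.

Min total: 501 km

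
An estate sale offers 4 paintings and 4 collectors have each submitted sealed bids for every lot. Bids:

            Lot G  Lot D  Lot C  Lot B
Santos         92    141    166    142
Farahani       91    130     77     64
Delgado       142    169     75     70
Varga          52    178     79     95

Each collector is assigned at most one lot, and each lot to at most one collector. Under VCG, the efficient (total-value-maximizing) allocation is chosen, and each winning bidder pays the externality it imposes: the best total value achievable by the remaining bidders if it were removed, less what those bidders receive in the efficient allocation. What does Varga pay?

Varga pays $66.

Efficient allocation: Santos→Lot C ($166), Farahani→Lot B ($64), Delgado→Lot G ($142), Varga→Lot D ($178); total welfare W = $550.
Varga receives Lot D at value $178, so the others get W − 178 = $372.
Without Varga: best allocation of the remaining 3 bidders over all 4 lots is Santos→Lot C ($166), Farahani→Lot D ($130), Delgado→Lot G ($142), total $438.
VCG payment = (others' best without Varga) − (others' welfare with Varga) = 438 − 372 = $66.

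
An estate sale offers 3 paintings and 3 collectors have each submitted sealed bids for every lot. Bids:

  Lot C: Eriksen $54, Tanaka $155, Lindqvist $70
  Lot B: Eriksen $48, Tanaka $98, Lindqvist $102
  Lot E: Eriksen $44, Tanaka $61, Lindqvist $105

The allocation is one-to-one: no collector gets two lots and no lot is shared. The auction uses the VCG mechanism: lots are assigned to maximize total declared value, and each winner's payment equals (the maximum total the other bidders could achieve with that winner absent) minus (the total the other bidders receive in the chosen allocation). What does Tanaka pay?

Tanaka pays $6.

Efficient allocation: Eriksen→Lot B ($48), Tanaka→Lot C ($155), Lindqvist→Lot E ($105); total welfare W = $308.
Tanaka receives Lot C at value $155, so the others get W − 155 = $153.
Without Tanaka: best allocation of the remaining 2 bidders over all 3 lots is Eriksen→Lot C ($54), Lindqvist→Lot E ($105), total $159.
VCG payment = (others' best without Tanaka) − (others' welfare with Tanaka) = 159 − 153 = $6.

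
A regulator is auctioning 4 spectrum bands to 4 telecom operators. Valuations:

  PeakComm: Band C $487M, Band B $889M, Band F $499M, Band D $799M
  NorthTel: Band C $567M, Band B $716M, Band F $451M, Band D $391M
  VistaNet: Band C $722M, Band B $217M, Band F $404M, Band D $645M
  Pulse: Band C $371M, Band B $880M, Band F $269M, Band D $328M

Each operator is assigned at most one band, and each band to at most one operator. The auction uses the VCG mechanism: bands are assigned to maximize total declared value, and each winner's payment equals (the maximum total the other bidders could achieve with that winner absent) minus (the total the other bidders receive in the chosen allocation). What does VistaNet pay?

Efficient allocation: PeakComm→Band D ($799M), NorthTel→Band F ($451M), VistaNet→Band C ($722M), Pulse→Band B ($880M); total welfare W = $2852M.
VistaNet receives Band C at value $722M, so the others get W − 722 = $2130M.
Without VistaNet: best allocation of the remaining 3 bidders over all 4 bands is PeakComm→Band D ($799M), NorthTel→Band C ($567M), Pulse→Band B ($880M), total $2246M.
VCG payment = (others' best without VistaNet) − (others' welfare with VistaNet) = 2246 − 2130 = $116M.

VistaNet pays $116M.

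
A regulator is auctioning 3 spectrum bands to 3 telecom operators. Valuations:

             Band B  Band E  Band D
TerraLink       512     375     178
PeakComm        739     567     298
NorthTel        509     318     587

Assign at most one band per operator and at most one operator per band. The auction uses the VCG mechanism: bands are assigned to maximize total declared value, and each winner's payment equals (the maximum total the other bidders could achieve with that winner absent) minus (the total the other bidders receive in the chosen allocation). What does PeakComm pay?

PeakComm pays $137M.

Efficient allocation: TerraLink→Band E ($375M), PeakComm→Band B ($739M), NorthTel→Band D ($587M); total welfare W = $1701M.
PeakComm receives Band B at value $739M, so the others get W − 739 = $962M.
Without PeakComm: best allocation of the remaining 2 bidders over all 3 bands is TerraLink→Band B ($512M), NorthTel→Band D ($587M), total $1099M.
VCG payment = (others' best without PeakComm) − (others' welfare with PeakComm) = 1099 − 962 = $137M.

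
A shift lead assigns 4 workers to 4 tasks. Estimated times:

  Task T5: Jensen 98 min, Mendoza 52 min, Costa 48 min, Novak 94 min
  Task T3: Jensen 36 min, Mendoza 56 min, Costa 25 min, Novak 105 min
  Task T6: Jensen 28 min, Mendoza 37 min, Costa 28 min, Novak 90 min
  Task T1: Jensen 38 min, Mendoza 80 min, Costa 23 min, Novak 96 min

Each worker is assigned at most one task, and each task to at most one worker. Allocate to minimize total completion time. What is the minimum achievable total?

Minimum total: 190 min

Optimal: Jensen→Task T3 (36 min), Mendoza→Task T6 (37 min), Costa→Task T1 (23 min), Novak→Task T5 (94 min) — total 36+37+23+94 = 190 min.
Row-greedy (each worker in turn takes its cheapest remaining task) gives 208 min, worse by 18.
Checked against all permutations: 190 min is optimal.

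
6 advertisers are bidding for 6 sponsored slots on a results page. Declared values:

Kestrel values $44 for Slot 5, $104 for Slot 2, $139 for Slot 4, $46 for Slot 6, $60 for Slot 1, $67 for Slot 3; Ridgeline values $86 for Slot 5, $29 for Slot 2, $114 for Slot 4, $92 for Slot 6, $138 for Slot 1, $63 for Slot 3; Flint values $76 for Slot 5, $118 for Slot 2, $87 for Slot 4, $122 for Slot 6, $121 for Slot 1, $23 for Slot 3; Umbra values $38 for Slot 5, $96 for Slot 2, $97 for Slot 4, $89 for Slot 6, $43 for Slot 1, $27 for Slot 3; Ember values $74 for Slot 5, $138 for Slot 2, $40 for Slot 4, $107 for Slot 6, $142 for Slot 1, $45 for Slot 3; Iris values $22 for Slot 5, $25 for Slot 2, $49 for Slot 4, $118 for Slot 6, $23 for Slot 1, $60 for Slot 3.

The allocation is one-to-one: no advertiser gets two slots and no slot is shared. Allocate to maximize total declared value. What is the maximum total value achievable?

This is the linear assignment problem.
Optimal: Kestrel→Slot 4 ($139), Ridgeline→Slot 5 ($86), Flint→Slot 6 ($122), Umbra→Slot 2 ($96), Ember→Slot 1 ($142), Iris→Slot 3 ($60) — total 139+86+122+96+142+60 = $645.
Row-greedy (each advertiser in turn takes its best remaining slot) gives $629, worse by 16.
Swapping Ridgeline↔Iris (Ridgeline→Slot 3 $63, Iris→Slot 5 $22) loses 61.

Max total: $645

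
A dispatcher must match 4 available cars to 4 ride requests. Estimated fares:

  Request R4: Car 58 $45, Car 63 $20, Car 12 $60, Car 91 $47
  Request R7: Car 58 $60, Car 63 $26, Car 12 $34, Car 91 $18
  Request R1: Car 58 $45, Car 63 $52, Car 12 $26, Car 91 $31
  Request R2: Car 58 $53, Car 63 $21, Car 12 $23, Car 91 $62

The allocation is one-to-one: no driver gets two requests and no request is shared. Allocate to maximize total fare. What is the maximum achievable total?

This is the linear assignment problem.
Optimal: Car 58→Request R7 ($60), Car 63→Request R1 ($52), Car 12→Request R4 ($60), Car 91→Request R2 ($62) — total 60+52+60+62 = $234.
Next-best assignment: Car 58→Request R4, Car 63→Request R1, Car 12→Request R7, Car 91→Request R2 = $193.
No other one-to-one assignment exceeds $234.

Maximum total: $234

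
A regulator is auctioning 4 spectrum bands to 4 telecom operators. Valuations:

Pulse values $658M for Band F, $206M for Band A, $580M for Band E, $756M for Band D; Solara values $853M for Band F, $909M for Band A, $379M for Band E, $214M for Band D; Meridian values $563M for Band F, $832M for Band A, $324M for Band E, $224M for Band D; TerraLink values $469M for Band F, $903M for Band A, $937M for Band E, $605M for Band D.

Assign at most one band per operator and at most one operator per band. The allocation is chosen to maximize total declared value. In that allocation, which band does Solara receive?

Treat this as an assignment problem: match each operator to one band.
Optimal: Pulse→Band D ($756M), Solara→Band F ($853M), Meridian→Band A ($832M), TerraLink→Band E ($937M) — total 756+853+832+937 = $3378M.
Row-greedy (each operator in turn takes its best remaining band) gives $3165M, worse by 213.
Next-best assignment: Pulse→Band D, Solara→Band A, Meridian→Band F, TerraLink→Band E = $3165M.
Every other assignment is strictly worse.
Solara's own top band is Band A ($909M), but forcing Solara→Band A and reassigning the rest optimally gives only $3165M — worse by 213.

Solara receives Band F.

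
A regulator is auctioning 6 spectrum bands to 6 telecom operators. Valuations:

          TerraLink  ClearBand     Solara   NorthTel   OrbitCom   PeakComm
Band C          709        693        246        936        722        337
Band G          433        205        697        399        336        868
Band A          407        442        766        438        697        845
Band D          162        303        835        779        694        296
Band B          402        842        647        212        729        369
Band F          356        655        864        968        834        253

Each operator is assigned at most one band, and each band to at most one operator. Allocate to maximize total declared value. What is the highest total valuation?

Maximum total: $4919M

This is a one-to-one assignment (maximum-weight bipartite matching).
Optimal: TerraLink→Band C ($709M), ClearBand→Band B ($842M), Solara→Band D ($835M), NorthTel→Band F ($968M), OrbitCom→Band A ($697M), PeakComm→Band G ($868M) — total 709+842+835+968+697+868 = $4919M.
Row-greedy (each operator in turn takes its best remaining band) gives $4759M, worse by 160.
Checked against all permutations: $4919M is optimal.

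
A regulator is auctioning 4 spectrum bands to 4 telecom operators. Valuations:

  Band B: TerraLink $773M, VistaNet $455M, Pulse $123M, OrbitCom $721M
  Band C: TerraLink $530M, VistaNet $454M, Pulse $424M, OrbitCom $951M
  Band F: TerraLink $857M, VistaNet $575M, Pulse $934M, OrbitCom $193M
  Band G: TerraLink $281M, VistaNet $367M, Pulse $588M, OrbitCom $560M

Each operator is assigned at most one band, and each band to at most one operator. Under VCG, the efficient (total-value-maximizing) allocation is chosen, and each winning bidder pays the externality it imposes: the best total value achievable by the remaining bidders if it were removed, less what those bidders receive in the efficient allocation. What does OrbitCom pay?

Efficient allocation: TerraLink→Band B ($773M), VistaNet→Band G ($367M), Pulse→Band F ($934M), OrbitCom→Band C ($951M); total welfare W = $3025M.
OrbitCom receives Band C at value $951M, so the others get W − 951 = $2074M.
Without OrbitCom: best allocation of the remaining 3 bidders over all 4 bands is TerraLink→Band B ($773M), VistaNet→Band C ($454M), Pulse→Band F ($934M), total $2161M.
VCG payment = (others' best without OrbitCom) − (others' welfare with OrbitCom) = 2161 − 2074 = $87M.

OrbitCom pays $87M.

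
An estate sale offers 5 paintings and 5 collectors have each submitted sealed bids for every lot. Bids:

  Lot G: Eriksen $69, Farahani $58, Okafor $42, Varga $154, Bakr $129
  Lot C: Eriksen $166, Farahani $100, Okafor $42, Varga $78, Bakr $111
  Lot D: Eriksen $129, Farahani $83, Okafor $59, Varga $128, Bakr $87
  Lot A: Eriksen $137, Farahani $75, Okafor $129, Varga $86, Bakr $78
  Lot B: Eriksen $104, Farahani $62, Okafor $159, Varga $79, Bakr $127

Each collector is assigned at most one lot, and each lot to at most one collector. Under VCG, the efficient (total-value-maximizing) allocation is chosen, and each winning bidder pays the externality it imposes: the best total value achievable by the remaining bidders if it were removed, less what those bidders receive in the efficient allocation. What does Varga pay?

Varga pays $32.

Efficient allocation: Eriksen→Lot C ($166), Farahani→Lot D ($83), Okafor→Lot A ($129), Varga→Lot G ($154), Bakr→Lot B ($127); total welfare W = $659.
Varga receives Lot G at value $154, so the others get W − 154 = $505.
Without Varga: best allocation of the remaining 4 bidders over all 5 lots is Eriksen→Lot C ($166), Farahani→Lot D ($83), Okafor→Lot B ($159), Bakr→Lot G ($129), total $537.
VCG payment = (others' best without Varga) − (others' welfare with Varga) = 537 − 505 = $32.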